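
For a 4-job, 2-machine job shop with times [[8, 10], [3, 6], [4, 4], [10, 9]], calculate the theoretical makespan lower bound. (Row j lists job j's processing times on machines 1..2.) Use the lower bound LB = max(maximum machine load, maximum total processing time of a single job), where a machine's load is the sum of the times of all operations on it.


Machine loads:
  Machine 1: 8 + 3 + 4 + 10 = 25
  Machine 2: 10 + 6 + 4 + 9 = 29
Max machine load = 29
Job totals:
  Job 1: 18
  Job 2: 9
  Job 3: 8
  Job 4: 19
Max job total = 19
Lower bound = max(29, 19) = 29

29


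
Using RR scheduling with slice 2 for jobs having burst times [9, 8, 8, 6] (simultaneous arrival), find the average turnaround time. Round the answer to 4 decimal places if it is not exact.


Time quantum = 2
Execution trace:
  J1 runs 2 units, time = 2
  J2 runs 2 units, time = 4
  J3 runs 2 units, time = 6
  J4 runs 2 units, time = 8
  J1 runs 2 units, time = 10
  J2 runs 2 units, time = 12
  J3 runs 2 units, time = 14
  J4 runs 2 units, time = 16
  J1 runs 2 units, time = 18
  J2 runs 2 units, time = 20
  J3 runs 2 units, time = 22
  J4 runs 2 units, time = 24
  J1 runs 2 units, time = 26
  J2 runs 2 units, time = 28
  J3 runs 2 units, time = 30
  J1 runs 1 units, time = 31
Finish times: [31, 28, 30, 24]
Average turnaround = 113/4 = 28.25

28.25


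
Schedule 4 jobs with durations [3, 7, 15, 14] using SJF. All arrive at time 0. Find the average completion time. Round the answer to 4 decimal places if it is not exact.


SJF order (ascending): [3, 7, 14, 15]
Completion times:
  Job 1: burst=3, C=3
  Job 2: burst=7, C=10
  Job 3: burst=14, C=24
  Job 4: burst=15, C=39
Average completion = 76/4 = 19.0

19.0


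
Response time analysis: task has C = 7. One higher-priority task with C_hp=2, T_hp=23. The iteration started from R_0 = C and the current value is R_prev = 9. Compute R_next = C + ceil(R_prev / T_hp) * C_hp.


R_next = C + ceil(R_prev / T_hp) * C_hp
ceil(9 / 23) = ceil(0.3913) = 1
Interference = 1 * 2 = 2
R_next = 7 + 2 = 9
R_next = R_prev, so the iteration has converged (response time = 9).

9


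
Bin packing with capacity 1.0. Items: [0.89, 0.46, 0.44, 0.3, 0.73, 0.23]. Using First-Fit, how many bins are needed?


Place items sequentially using First-Fit:
  Item 0.89 -> new Bin 1
  Item 0.46 -> new Bin 2
  Item 0.44 -> Bin 2 (now 0.9)
  Item 0.3 -> new Bin 3
  Item 0.73 -> new Bin 4
  Item 0.23 -> Bin 3 (now 0.53)
Total bins used = 4

4


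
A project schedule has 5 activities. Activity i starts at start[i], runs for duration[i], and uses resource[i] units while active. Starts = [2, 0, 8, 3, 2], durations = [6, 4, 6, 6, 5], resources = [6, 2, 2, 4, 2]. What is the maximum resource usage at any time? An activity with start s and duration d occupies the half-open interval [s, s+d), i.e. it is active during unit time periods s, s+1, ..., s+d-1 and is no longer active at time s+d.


Each activity i is active on [start_i, start_i + duration_i).
Compute total resource usage per time slot:
  t=0: active resources = [2], total = 2
  t=1: active resources = [2], total = 2
  t=2: active resources = [6, 2, 2], total = 10
  t=3: active resources = [6, 2, 4, 2], total = 14
  t=4: active resources = [6, 4, 2], total = 12
  t=5: active resources = [6, 4, 2], total = 12
  t=6: active resources = [6, 4, 2], total = 12
  t=7: active resources = [6, 4], total = 10
  t=8: active resources = [2, 4], total = 6
  t=9: active resources = [2], total = 2
  t=10: active resources = [2], total = 2
  t=11: active resources = [2], total = 2
  t=12: active resources = [2], total = 2
  t=13: active resources = [2], total = 2
Peak resource demand = 14

14


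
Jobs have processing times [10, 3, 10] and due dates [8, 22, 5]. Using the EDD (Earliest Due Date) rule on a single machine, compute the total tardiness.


Sort by due date (EDD order): [(10, 5), (10, 8), (3, 22)]
Compute completion times and tardiness:
  Job 1: p=10, d=5, C=10, tardiness=max(0,10-5)=5
  Job 2: p=10, d=8, C=20, tardiness=max(0,20-8)=12
  Job 3: p=3, d=22, C=23, tardiness=max(0,23-22)=1
Total tardiness = 18

18


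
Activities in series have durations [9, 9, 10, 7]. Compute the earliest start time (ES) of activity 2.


Activity 2 starts after activities 1 through 1 complete.
Predecessor durations: [9]
ES = 9 = 9

9


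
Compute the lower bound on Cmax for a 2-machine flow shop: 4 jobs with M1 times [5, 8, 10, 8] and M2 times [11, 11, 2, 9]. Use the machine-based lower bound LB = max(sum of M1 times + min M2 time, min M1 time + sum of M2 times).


LB1 = sum(M1 times) + min(M2 times) = 31 + 2 = 33
LB2 = min(M1 times) + sum(M2 times) = 5 + 33 = 38
Lower bound = max(LB1, LB2) = max(33, 38) = 38

38


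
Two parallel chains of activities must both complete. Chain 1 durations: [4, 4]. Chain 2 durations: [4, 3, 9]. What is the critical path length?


Path A total = 4 + 4 = 8
Path B total = 4 + 3 + 9 = 16
Critical path = longest path = max(8, 16) = 16

16


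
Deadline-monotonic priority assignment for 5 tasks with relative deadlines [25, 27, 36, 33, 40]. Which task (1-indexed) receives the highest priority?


Sort tasks by relative deadline (ascending):
  Task 1: deadline = 25
  Task 2: deadline = 27
  Task 4: deadline = 33
  Task 3: deadline = 36
  Task 5: deadline = 40
Priority order (highest first): [1, 2, 4, 3, 5]
Highest priority task = 1

1


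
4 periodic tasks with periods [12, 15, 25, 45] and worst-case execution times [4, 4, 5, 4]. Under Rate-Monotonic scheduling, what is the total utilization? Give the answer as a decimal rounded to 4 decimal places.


Compute individual utilizations (exact fractions):
  Task 1: C/T = 4/12 = 1/3 (approx. 0.3333)
  Task 2: C/T = 4/15 (approx. 0.2667)
  Task 3: C/T = 5/25 = 1/5 (approx. 0.2)
  Task 4: C/T = 4/45 (approx. 0.0889)
Total utilization U = 1/3 + 4/15 + 1/5 + 4/45 = 8/9
Rounded to 4 decimal places: U = 0.8889
RM (Liu & Layland) bound for 4 tasks = 0.756828; compare with U = 8/9 (approx. 0.888889)
bound < U <= 1, so the RM sufficient condition is not met (inconclusive; an exact test such as response-time analysis is needed).

0.8889


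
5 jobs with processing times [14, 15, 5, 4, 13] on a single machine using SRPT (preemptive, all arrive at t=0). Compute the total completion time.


Since all jobs arrive at t=0, SRPT equals SPT ordering.
SPT order: [4, 5, 13, 14, 15]
Completion times:
  Job 1: p=4, C=4
  Job 2: p=5, C=9
  Job 3: p=13, C=22
  Job 4: p=14, C=36
  Job 5: p=15, C=51
Total completion time = 4 + 9 + 22 + 36 + 51 = 122

122


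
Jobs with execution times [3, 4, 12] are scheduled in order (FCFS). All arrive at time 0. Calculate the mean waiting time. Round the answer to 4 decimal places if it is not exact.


FCFS order (as given): [3, 4, 12]
Waiting times:
  Job 1: wait = 0
  Job 2: wait = 3
  Job 3: wait = 7
Sum of waiting times = 10
Average waiting time = 10/3 = 3.3333

3.3333


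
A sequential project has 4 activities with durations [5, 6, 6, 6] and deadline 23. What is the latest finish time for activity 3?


LF(activity 3) = deadline - sum of successor durations
Successors: activities 4 through 4 with durations [6]
Sum of successor durations = 6
LF = 23 - 6 = 17

17


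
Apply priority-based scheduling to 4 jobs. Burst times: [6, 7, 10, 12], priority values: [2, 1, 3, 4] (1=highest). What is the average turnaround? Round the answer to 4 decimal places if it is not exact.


Sort by priority (ascending = highest first):
Order: [(1, 7), (2, 6), (3, 10), (4, 12)]
Completion times:
  Priority 1, burst=7, C=7
  Priority 2, burst=6, C=13
  Priority 3, burst=10, C=23
  Priority 4, burst=12, C=35
Average turnaround = 78/4 = 19.5

19.5


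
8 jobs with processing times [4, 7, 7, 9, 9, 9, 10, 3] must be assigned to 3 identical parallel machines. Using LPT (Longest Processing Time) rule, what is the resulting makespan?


Sort jobs in decreasing order (LPT): [10, 9, 9, 9, 7, 7, 4, 3]
Assign each job to the least loaded machine:
  Machine 1: jobs [10, 7, 3], load = 20
  Machine 2: jobs [9, 9], load = 18
  Machine 3: jobs [9, 7, 4], load = 20
Makespan = max load = 20

20


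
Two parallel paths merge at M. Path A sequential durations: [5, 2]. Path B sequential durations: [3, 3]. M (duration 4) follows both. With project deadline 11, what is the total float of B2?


Forward pass: ES(B2) = sum of predecessors on chain B = 3
EF = ES + duration = 3 + 3 = 6
Backward pass: LF(M) = deadline = 11; LS(M) = 11 - 4 = 7
LF(B2) = LS(M) - sum(successors on chain B) = 7 - 0 = 7
LS = LF - duration = 7 - 3 = 4
Total float = LS - ES = 4 - 3 = 1

1


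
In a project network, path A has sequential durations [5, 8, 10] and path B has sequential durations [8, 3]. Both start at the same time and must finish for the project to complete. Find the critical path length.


Path A total = 5 + 8 + 10 = 23
Path B total = 8 + 3 = 11
Critical path = longest path = max(23, 11) = 23

23


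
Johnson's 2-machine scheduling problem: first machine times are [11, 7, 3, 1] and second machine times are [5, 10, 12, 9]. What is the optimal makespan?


Apply Johnson's rule:
  Group 1 (a <= b): [(4, 1, 9), (3, 3, 12), (2, 7, 10)]
  Group 2 (a > b): [(1, 11, 5)]
Optimal job order: [4, 3, 2, 1]
Schedule:
  Job 4: M1 done at 1, M2 done at 10
  Job 3: M1 done at 4, M2 done at 22
  Job 2: M1 done at 11, M2 done at 32
  Job 1: M1 done at 22, M2 done at 37
Makespan = 37

37


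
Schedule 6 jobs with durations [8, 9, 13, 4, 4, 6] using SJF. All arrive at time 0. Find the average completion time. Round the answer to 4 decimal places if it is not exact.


SJF order (ascending): [4, 4, 6, 8, 9, 13]
Completion times:
  Job 1: burst=4, C=4
  Job 2: burst=4, C=8
  Job 3: burst=6, C=14
  Job 4: burst=8, C=22
  Job 5: burst=9, C=31
  Job 6: burst=13, C=44
Average completion = 123/6 = 20.5

20.5


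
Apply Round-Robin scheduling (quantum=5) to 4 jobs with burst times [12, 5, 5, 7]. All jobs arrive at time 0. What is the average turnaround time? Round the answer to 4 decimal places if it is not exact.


Time quantum = 5
Execution trace:
  J1 runs 5 units, time = 5
  J2 runs 5 units, time = 10
  J3 runs 5 units, time = 15
  J4 runs 5 units, time = 20
  J1 runs 5 units, time = 25
  J4 runs 2 units, time = 27
  J1 runs 2 units, time = 29
Finish times: [29, 10, 15, 27]
Average turnaround = 81/4 = 20.25

20.25


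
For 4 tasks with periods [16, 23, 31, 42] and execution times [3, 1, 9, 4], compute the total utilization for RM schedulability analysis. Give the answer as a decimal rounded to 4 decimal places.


Compute individual utilizations (exact fractions):
  Task 1: C/T = 3/16 (approx. 0.1875)
  Task 2: C/T = 1/23 (approx. 0.0435)
  Task 3: C/T = 9/31 (approx. 0.2903)
  Task 4: C/T = 4/42 = 2/21 (approx. 0.0952)
Total utilization U = 3/16 + 1/23 + 9/31 + 2/21 = 147703/239568
Rounded to 4 decimal places: U = 0.6165
RM (Liu & Layland) bound for 4 tasks = 0.756828; compare with U = 147703/239568 (approx. 0.616539)
U <= bound, so schedulable by RM sufficient condition.

0.6165


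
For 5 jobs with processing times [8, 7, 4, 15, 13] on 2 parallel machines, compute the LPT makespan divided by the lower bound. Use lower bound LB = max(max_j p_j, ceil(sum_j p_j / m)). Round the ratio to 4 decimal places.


LPT order: [15, 13, 8, 7, 4]
Machine loads after assignment: [22, 25]
LPT makespan = 25
Lower bound = max(max_job, ceil(total/2)) = max(15, 24) = 24
Ratio = 25 / 24 = 1.0417

1.0417


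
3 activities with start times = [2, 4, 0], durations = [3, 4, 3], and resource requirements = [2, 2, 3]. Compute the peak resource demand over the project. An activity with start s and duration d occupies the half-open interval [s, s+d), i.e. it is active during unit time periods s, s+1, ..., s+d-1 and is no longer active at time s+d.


Each activity i is active on [start_i, start_i + duration_i).
Compute total resource usage per time slot:
  t=0: active resources = [3], total = 3
  t=1: active resources = [3], total = 3
  t=2: active resources = [2, 3], total = 5
  t=3: active resources = [2], total = 2
  t=4: active resources = [2, 2], total = 4
  t=5: active resources = [2], total = 2
  t=6: active resources = [2], total = 2
  t=7: active resources = [2], total = 2
Peak resource demand = 5

5


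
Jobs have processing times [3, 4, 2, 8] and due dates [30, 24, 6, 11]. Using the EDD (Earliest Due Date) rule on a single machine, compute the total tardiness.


Sort by due date (EDD order): [(2, 6), (8, 11), (4, 24), (3, 30)]
Compute completion times and tardiness:
  Job 1: p=2, d=6, C=2, tardiness=max(0,2-6)=0
  Job 2: p=8, d=11, C=10, tardiness=max(0,10-11)=0
  Job 3: p=4, d=24, C=14, tardiness=max(0,14-24)=0
  Job 4: p=3, d=30, C=17, tardiness=max(0,17-30)=0
Total tardiness = 0

0


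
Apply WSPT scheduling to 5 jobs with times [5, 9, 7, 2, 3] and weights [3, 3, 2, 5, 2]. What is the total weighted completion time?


Compute p/w ratios and sort ascending (WSPT): [(2, 5), (3, 2), (5, 3), (9, 3), (7, 2)]
Compute weighted completion times:
  Job (p=2,w=5): C=2, w*C=5*2=10
  Job (p=3,w=2): C=5, w*C=2*5=10
  Job (p=5,w=3): C=10, w*C=3*10=30
  Job (p=9,w=3): C=19, w*C=3*19=57
  Job (p=7,w=2): C=26, w*C=2*26=52
Total weighted completion time = 159

159


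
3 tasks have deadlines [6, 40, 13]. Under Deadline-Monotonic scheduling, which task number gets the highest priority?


Sort tasks by relative deadline (ascending):
  Task 1: deadline = 6
  Task 3: deadline = 13
  Task 2: deadline = 40
Priority order (highest first): [1, 3, 2]
Highest priority task = 1

1


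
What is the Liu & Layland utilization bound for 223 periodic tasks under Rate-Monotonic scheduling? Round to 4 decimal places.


Compute 2^(1/223) = 1.0031131190
Subtract 1: 1.0031131190 - 1 = 0.0031131190
Multiply by n: 223 * 0.0031131190 = 0.6942255370
Round to 4 dp: 0.6942

0.6942


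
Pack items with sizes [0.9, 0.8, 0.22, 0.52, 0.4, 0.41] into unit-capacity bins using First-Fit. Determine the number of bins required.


Place items sequentially using First-Fit:
  Item 0.9 -> new Bin 1
  Item 0.8 -> new Bin 2
  Item 0.22 -> new Bin 3
  Item 0.52 -> Bin 3 (now 0.74)
  Item 0.4 -> new Bin 4
  Item 0.41 -> Bin 4 (now 0.81)
Total bins used = 4

4


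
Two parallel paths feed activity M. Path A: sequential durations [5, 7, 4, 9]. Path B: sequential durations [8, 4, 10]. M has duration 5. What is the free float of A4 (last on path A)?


ES(A4) = sum of predecessors on chain A = 16
EF(A4) = ES + duration = 16 + 9 = 25
Successor of A4 is M. ES(M) = max(sum(A), sum(B)) = max(25, 22) = 25
Free float = ES(successor) - EF(current) = 25 - 25 = 0

0


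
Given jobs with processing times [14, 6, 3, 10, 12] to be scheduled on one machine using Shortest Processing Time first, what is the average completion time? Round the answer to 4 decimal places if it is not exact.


Sort jobs by processing time (SPT order): [3, 6, 10, 12, 14]
Compute completion times sequentially:
  Job 1: processing = 3, completes at 3
  Job 2: processing = 6, completes at 9
  Job 3: processing = 10, completes at 19
  Job 4: processing = 12, completes at 31
  Job 5: processing = 14, completes at 45
Sum of completion times = 107
Average completion time = 107/5 = 21.4

21.4


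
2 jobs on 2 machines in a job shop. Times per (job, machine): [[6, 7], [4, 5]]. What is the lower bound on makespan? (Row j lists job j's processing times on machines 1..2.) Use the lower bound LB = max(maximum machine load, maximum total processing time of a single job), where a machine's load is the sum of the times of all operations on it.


Machine loads:
  Machine 1: 6 + 4 = 10
  Machine 2: 7 + 5 = 12
Max machine load = 12
Job totals:
  Job 1: 13
  Job 2: 9
Max job total = 13
Lower bound = max(12, 13) = 13

13


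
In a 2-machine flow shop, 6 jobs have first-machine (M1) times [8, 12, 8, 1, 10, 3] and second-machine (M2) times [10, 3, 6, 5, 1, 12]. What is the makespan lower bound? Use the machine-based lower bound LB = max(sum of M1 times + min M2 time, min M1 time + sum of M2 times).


LB1 = sum(M1 times) + min(M2 times) = 42 + 1 = 43
LB2 = min(M1 times) + sum(M2 times) = 1 + 37 = 38
Lower bound = max(LB1, LB2) = max(43, 38) = 43

43


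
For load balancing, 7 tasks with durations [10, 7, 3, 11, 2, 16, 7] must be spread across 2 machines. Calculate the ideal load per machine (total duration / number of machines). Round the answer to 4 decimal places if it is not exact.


Total processing time = 10 + 7 + 3 + 11 + 2 + 16 + 7 = 56
Number of machines = 2
Ideal balanced load = 56 / 2 = 28.0

28.0


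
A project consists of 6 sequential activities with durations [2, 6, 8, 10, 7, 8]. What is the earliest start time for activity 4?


Activity 4 starts after activities 1 through 3 complete.
Predecessor durations: [2, 6, 8]
ES = 2 + 6 + 8 = 16

16


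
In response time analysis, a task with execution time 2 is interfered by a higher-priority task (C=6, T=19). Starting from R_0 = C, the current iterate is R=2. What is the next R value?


R_next = C + ceil(R_prev / T_hp) * C_hp
ceil(2 / 19) = ceil(0.1053) = 1
Interference = 1 * 6 = 6
R_next = 2 + 6 = 8

8


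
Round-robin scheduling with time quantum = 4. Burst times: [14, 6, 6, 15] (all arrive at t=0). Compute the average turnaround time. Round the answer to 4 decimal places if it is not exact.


Time quantum = 4
Execution trace:
  J1 runs 4 units, time = 4
  J2 runs 4 units, time = 8
  J3 runs 4 units, time = 12
  J4 runs 4 units, time = 16
  J1 runs 4 units, time = 20
  J2 runs 2 units, time = 22
  J3 runs 2 units, time = 24
  J4 runs 4 units, time = 28
  J1 runs 4 units, time = 32
  J4 runs 4 units, time = 36
  J1 runs 2 units, time = 38
  J4 runs 3 units, time = 41
Finish times: [38, 22, 24, 41]
Average turnaround = 125/4 = 31.25

31.25


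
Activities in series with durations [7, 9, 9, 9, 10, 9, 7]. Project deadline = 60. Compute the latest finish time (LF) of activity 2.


LF(activity 2) = deadline - sum of successor durations
Successors: activities 3 through 7 with durations [9, 9, 10, 9, 7]
Sum of successor durations = 44
LF = 60 - 44 = 16

16


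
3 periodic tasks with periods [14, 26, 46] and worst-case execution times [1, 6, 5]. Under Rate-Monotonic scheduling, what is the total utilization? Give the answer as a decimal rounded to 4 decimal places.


Compute individual utilizations (exact fractions):
  Task 1: C/T = 1/14 (approx. 0.0714)
  Task 2: C/T = 6/26 = 3/13 (approx. 0.2308)
  Task 3: C/T = 5/46 (approx. 0.1087)
Total utilization U = 1/14 + 3/13 + 5/46 = 860/2093
Rounded to 4 decimal places: U = 0.4109
RM (Liu & Layland) bound for 3 tasks = 0.779763; compare with U = 860/2093 (approx. 0.410893)
U <= bound, so schedulable by RM sufficient condition.

0.4109


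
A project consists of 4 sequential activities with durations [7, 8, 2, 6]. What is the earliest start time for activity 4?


Activity 4 starts after activities 1 through 3 complete.
Predecessor durations: [7, 8, 2]
ES = 7 + 8 + 2 = 17

17


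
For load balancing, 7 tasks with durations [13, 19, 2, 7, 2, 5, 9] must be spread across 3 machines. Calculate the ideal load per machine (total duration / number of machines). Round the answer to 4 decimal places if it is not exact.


Total processing time = 13 + 19 + 2 + 7 + 2 + 5 + 9 = 57
Number of machines = 3
Ideal balanced load = 57 / 3 = 19.0

19.0


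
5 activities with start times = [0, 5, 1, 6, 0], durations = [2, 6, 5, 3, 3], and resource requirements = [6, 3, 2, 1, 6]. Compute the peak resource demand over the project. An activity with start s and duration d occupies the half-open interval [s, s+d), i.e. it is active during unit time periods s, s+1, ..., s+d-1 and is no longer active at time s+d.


Each activity i is active on [start_i, start_i + duration_i).
Compute total resource usage per time slot:
  t=0: active resources = [6, 6], total = 12
  t=1: active resources = [6, 2, 6], total = 14
  t=2: active resources = [2, 6], total = 8
  t=3: active resources = [2], total = 2
  t=4: active resources = [2], total = 2
  t=5: active resources = [3, 2], total = 5
  t=6: active resources = [3, 1], total = 4
  t=7: active resources = [3, 1], total = 4
  t=8: active resources = [3, 1], total = 4
  t=9: active resources = [3], total = 3
  t=10: active resources = [3], total = 3
Peak resource demand = 14

14


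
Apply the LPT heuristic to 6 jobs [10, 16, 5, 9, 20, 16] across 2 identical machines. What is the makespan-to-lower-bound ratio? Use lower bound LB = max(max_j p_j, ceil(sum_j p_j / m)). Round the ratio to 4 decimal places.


LPT order: [20, 16, 16, 10, 9, 5]
Machine loads after assignment: [39, 37]
LPT makespan = 39
Lower bound = max(max_job, ceil(total/2)) = max(20, 38) = 38
Ratio = 39 / 38 = 1.0263

1.0263


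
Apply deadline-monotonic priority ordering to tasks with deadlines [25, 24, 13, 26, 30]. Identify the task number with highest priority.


Sort tasks by relative deadline (ascending):
  Task 3: deadline = 13
  Task 2: deadline = 24
  Task 1: deadline = 25
  Task 4: deadline = 26
  Task 5: deadline = 30
Priority order (highest first): [3, 2, 1, 4, 5]
Highest priority task = 3

3


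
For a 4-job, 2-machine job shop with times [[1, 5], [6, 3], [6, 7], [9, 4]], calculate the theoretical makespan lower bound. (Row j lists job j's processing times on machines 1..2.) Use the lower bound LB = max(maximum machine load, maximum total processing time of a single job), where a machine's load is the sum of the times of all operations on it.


Machine loads:
  Machine 1: 1 + 6 + 6 + 9 = 22
  Machine 2: 5 + 3 + 7 + 4 = 19
Max machine load = 22
Job totals:
  Job 1: 6
  Job 2: 9
  Job 3: 13
  Job 4: 13
Max job total = 13
Lower bound = max(22, 13) = 22

22


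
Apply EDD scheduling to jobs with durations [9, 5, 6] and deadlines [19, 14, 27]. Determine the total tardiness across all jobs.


Sort by due date (EDD order): [(5, 14), (9, 19), (6, 27)]
Compute completion times and tardiness:
  Job 1: p=5, d=14, C=5, tardiness=max(0,5-14)=0
  Job 2: p=9, d=19, C=14, tardiness=max(0,14-19)=0
  Job 3: p=6, d=27, C=20, tardiness=max(0,20-27)=0
Total tardiness = 0

0


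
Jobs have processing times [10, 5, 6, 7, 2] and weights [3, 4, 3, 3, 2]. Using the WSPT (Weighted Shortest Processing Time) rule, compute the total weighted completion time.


Compute p/w ratios and sort ascending (WSPT): [(2, 2), (5, 4), (6, 3), (7, 3), (10, 3)]
Compute weighted completion times:
  Job (p=2,w=2): C=2, w*C=2*2=4
  Job (p=5,w=4): C=7, w*C=4*7=28
  Job (p=6,w=3): C=13, w*C=3*13=39
  Job (p=7,w=3): C=20, w*C=3*20=60
  Job (p=10,w=3): C=30, w*C=3*30=90
Total weighted completion time = 221

221


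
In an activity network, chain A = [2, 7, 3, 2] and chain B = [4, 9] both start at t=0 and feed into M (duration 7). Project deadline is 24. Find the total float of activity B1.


Forward pass: ES(B1) = sum of predecessors on chain B = 0
EF = ES + duration = 0 + 4 = 4
Backward pass: LF(M) = deadline = 24; LS(M) = 24 - 7 = 17
LF(B1) = LS(M) - sum(successors on chain B) = 17 - 9 = 8
LS = LF - duration = 8 - 4 = 4
Total float = LS - ES = 4 - 0 = 4

4


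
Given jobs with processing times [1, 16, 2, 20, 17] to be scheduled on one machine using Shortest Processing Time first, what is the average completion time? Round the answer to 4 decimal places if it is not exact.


Sort jobs by processing time (SPT order): [1, 2, 16, 17, 20]
Compute completion times sequentially:
  Job 1: processing = 1, completes at 1
  Job 2: processing = 2, completes at 3
  Job 3: processing = 16, completes at 19
  Job 4: processing = 17, completes at 36
  Job 5: processing = 20, completes at 56
Sum of completion times = 115
Average completion time = 115/5 = 23.0

23.0


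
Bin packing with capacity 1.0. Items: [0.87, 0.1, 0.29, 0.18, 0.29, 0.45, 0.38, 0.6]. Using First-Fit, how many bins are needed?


Place items sequentially using First-Fit:
  Item 0.87 -> new Bin 1
  Item 0.1 -> Bin 1 (now 0.97)
  Item 0.29 -> new Bin 2
  Item 0.18 -> Bin 2 (now 0.47)
  Item 0.29 -> Bin 2 (now 0.76)
  Item 0.45 -> new Bin 3
  Item 0.38 -> Bin 3 (now 0.83)
  Item 0.6 -> new Bin 4
Total bins used = 4

4


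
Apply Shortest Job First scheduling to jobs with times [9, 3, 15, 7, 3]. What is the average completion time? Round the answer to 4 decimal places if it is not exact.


SJF order (ascending): [3, 3, 7, 9, 15]
Completion times:
  Job 1: burst=3, C=3
  Job 2: burst=3, C=6
  Job 3: burst=7, C=13
  Job 4: burst=9, C=22
  Job 5: burst=15, C=37
Average completion = 81/5 = 16.2

16.2


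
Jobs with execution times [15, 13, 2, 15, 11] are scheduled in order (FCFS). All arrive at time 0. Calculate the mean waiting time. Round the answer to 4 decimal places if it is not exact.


FCFS order (as given): [15, 13, 2, 15, 11]
Waiting times:
  Job 1: wait = 0
  Job 2: wait = 15
  Job 3: wait = 28
  Job 4: wait = 30
  Job 5: wait = 45
Sum of waiting times = 118
Average waiting time = 118/5 = 23.6

23.6


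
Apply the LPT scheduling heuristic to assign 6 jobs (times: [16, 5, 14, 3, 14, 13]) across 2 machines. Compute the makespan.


Sort jobs in decreasing order (LPT): [16, 14, 14, 13, 5, 3]
Assign each job to the least loaded machine:
  Machine 1: jobs [16, 13, 3], load = 32
  Machine 2: jobs [14, 14, 5], load = 33
Makespan = max load = 33

33


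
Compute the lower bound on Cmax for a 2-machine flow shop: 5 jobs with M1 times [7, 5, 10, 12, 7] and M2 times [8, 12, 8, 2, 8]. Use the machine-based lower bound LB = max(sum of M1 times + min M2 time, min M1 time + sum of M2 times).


LB1 = sum(M1 times) + min(M2 times) = 41 + 2 = 43
LB2 = min(M1 times) + sum(M2 times) = 5 + 38 = 43
Lower bound = max(LB1, LB2) = max(43, 43) = 43

43


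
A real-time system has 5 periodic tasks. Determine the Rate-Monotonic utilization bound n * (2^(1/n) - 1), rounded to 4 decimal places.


Compute 2^(1/5) = 1.1486983550
Subtract 1: 1.1486983550 - 1 = 0.1486983550
Multiply by n: 5 * 0.1486983550 = 0.7434917750
Round to 4 dp: 0.7435

0.7435


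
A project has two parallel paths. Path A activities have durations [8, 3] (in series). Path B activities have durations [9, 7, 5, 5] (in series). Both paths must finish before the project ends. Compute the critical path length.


Path A total = 8 + 3 = 11
Path B total = 9 + 7 + 5 + 5 = 26
Critical path = longest path = max(11, 26) = 26

26


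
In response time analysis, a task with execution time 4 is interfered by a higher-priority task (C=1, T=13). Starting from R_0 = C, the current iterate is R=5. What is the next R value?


R_next = C + ceil(R_prev / T_hp) * C_hp
ceil(5 / 13) = ceil(0.3846) = 1
Interference = 1 * 1 = 1
R_next = 4 + 1 = 5
R_next = R_prev, so the iteration has converged (response time = 5).

5


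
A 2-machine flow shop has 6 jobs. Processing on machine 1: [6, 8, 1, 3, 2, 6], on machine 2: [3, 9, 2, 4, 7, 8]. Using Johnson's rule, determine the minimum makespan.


Apply Johnson's rule:
  Group 1 (a <= b): [(3, 1, 2), (5, 2, 7), (4, 3, 4), (6, 6, 8), (2, 8, 9)]
  Group 2 (a > b): [(1, 6, 3)]
Optimal job order: [3, 5, 4, 6, 2, 1]
Schedule:
  Job 3: M1 done at 1, M2 done at 3
  Job 5: M1 done at 3, M2 done at 10
  Job 4: M1 done at 6, M2 done at 14
  Job 6: M1 done at 12, M2 done at 22
  Job 2: M1 done at 20, M2 done at 31
  Job 1: M1 done at 26, M2 done at 34
Makespan = 34

34


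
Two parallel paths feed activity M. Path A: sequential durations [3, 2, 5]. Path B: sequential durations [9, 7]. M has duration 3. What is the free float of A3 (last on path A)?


ES(A3) = sum of predecessors on chain A = 5
EF(A3) = ES + duration = 5 + 5 = 10
Successor of A3 is M. ES(M) = max(sum(A), sum(B)) = max(10, 16) = 16
Free float = ES(successor) - EF(current) = 16 - 10 = 6

6


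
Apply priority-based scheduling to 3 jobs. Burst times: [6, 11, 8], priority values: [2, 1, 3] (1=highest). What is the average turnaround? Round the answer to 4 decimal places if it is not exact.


Sort by priority (ascending = highest first):
Order: [(1, 11), (2, 6), (3, 8)]
Completion times:
  Priority 1, burst=11, C=11
  Priority 2, burst=6, C=17
  Priority 3, burst=8, C=25
Average turnaround = 53/3 = 17.6667

17.6667


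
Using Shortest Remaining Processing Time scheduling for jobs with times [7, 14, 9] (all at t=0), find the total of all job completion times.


Since all jobs arrive at t=0, SRPT equals SPT ordering.
SPT order: [7, 9, 14]
Completion times:
  Job 1: p=7, C=7
  Job 2: p=9, C=16
  Job 3: p=14, C=30
Total completion time = 7 + 16 + 30 = 53

53


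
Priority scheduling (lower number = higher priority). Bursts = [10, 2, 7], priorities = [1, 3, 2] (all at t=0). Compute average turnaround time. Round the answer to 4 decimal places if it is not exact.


Sort by priority (ascending = highest first):
Order: [(1, 10), (2, 7), (3, 2)]
Completion times:
  Priority 1, burst=10, C=10
  Priority 2, burst=7, C=17
  Priority 3, burst=2, C=19
Average turnaround = 46/3 = 15.3333

15.3333


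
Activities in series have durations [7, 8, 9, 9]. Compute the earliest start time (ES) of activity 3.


Activity 3 starts after activities 1 through 2 complete.
Predecessor durations: [7, 8]
ES = 7 + 8 = 15

15


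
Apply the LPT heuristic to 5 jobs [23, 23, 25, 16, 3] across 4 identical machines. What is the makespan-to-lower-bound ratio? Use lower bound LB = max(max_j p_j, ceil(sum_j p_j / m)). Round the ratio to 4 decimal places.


LPT order: [25, 23, 23, 16, 3]
Machine loads after assignment: [25, 23, 23, 19]
LPT makespan = 25
Lower bound = max(max_job, ceil(total/4)) = max(25, 23) = 25
Ratio = 25 / 25 = 1.0

1.0


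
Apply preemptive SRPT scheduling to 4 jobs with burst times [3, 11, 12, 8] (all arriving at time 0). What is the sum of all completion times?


Since all jobs arrive at t=0, SRPT equals SPT ordering.
SPT order: [3, 8, 11, 12]
Completion times:
  Job 1: p=3, C=3
  Job 2: p=8, C=11
  Job 3: p=11, C=22
  Job 4: p=12, C=34
Total completion time = 3 + 11 + 22 + 34 = 70

70


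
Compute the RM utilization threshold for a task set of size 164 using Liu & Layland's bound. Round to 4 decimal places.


Compute 2^(1/164) = 1.0042354515
Subtract 1: 1.0042354515 - 1 = 0.0042354515
Multiply by n: 164 * 0.0042354515 = 0.6946140460
Round to 4 dp: 0.6946

0.6946


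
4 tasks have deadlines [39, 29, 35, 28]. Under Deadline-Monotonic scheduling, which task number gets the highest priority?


Sort tasks by relative deadline (ascending):
  Task 4: deadline = 28
  Task 2: deadline = 29
  Task 3: deadline = 35
  Task 1: deadline = 39
Priority order (highest first): [4, 2, 3, 1]
Highest priority task = 4

4


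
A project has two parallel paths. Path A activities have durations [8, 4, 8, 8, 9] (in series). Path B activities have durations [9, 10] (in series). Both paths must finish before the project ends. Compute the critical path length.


Path A total = 8 + 4 + 8 + 8 + 9 = 37
Path B total = 9 + 10 = 19
Critical path = longest path = max(37, 19) = 37

37


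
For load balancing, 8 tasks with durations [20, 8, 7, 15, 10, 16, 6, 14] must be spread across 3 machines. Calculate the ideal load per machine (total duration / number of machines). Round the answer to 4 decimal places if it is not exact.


Total processing time = 20 + 8 + 7 + 15 + 10 + 16 + 6 + 14 = 96
Number of machines = 3
Ideal balanced load = 96 / 3 = 32.0

32.0


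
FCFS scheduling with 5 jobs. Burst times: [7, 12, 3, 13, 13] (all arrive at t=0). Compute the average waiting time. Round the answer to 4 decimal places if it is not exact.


FCFS order (as given): [7, 12, 3, 13, 13]
Waiting times:
  Job 1: wait = 0
  Job 2: wait = 7
  Job 3: wait = 19
  Job 4: wait = 22
  Job 5: wait = 35
Sum of waiting times = 83
Average waiting time = 83/5 = 16.6

16.6


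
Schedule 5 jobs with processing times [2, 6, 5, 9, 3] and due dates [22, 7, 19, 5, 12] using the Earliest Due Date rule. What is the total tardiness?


Sort by due date (EDD order): [(9, 5), (6, 7), (3, 12), (5, 19), (2, 22)]
Compute completion times and tardiness:
  Job 1: p=9, d=5, C=9, tardiness=max(0,9-5)=4
  Job 2: p=6, d=7, C=15, tardiness=max(0,15-7)=8
  Job 3: p=3, d=12, C=18, tardiness=max(0,18-12)=6
  Job 4: p=5, d=19, C=23, tardiness=max(0,23-19)=4
  Job 5: p=2, d=22, C=25, tardiness=max(0,25-22)=3
Total tardiness = 25

25


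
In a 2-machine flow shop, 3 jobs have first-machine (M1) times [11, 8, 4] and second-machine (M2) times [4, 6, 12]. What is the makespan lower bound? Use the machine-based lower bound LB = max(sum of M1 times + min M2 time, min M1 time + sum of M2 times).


LB1 = sum(M1 times) + min(M2 times) = 23 + 4 = 27
LB2 = min(M1 times) + sum(M2 times) = 4 + 22 = 26
Lower bound = max(LB1, LB2) = max(27, 26) = 27

27


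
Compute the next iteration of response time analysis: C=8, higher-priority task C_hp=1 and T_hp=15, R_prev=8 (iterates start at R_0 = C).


R_next = C + ceil(R_prev / T_hp) * C_hp
ceil(8 / 15) = ceil(0.5333) = 1
Interference = 1 * 1 = 1
R_next = 8 + 1 = 9

9


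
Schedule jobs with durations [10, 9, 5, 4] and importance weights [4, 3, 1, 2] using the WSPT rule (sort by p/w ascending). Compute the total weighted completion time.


Compute p/w ratios and sort ascending (WSPT): [(4, 2), (10, 4), (9, 3), (5, 1)]
Compute weighted completion times:
  Job (p=4,w=2): C=4, w*C=2*4=8
  Job (p=10,w=4): C=14, w*C=4*14=56
  Job (p=9,w=3): C=23, w*C=3*23=69
  Job (p=5,w=1): C=28, w*C=1*28=28
Total weighted completion time = 161

161


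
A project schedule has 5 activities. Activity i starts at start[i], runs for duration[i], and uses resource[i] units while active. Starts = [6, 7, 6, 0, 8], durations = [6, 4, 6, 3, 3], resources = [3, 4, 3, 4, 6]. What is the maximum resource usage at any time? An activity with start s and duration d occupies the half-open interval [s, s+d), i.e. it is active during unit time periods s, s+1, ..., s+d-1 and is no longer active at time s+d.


Each activity i is active on [start_i, start_i + duration_i).
Compute total resource usage per time slot:
  t=0: active resources = [4], total = 4
  t=1: active resources = [4], total = 4
  t=2: active resources = [4], total = 4
  t=3: active resources = [], total = 0
  t=4: active resources = [], total = 0
  t=5: active resources = [], total = 0
  t=6: active resources = [3, 3], total = 6
  t=7: active resources = [3, 4, 3], total = 10
  t=8: active resources = [3, 4, 3, 6], total = 16
  t=9: active resources = [3, 4, 3, 6], total = 16
  t=10: active resources = [3, 4, 3, 6], total = 16
  t=11: active resources = [3, 3], total = 6
Peak resource demand = 16

16


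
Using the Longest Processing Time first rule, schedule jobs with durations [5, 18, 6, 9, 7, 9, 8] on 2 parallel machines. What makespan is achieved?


Sort jobs in decreasing order (LPT): [18, 9, 9, 8, 7, 6, 5]
Assign each job to the least loaded machine:
  Machine 1: jobs [18, 8, 5], load = 31
  Machine 2: jobs [9, 9, 7, 6], load = 31
Makespan = max load = 31

31


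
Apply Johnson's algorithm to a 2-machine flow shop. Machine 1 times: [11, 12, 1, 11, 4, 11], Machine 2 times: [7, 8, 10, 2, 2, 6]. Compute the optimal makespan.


Apply Johnson's rule:
  Group 1 (a <= b): [(3, 1, 10)]
  Group 2 (a > b): [(2, 12, 8), (1, 11, 7), (6, 11, 6), (4, 11, 2), (5, 4, 2)]
Optimal job order: [3, 2, 1, 6, 4, 5]
Schedule:
  Job 3: M1 done at 1, M2 done at 11
  Job 2: M1 done at 13, M2 done at 21
  Job 1: M1 done at 24, M2 done at 31
  Job 6: M1 done at 35, M2 done at 41
  Job 4: M1 done at 46, M2 done at 48
  Job 5: M1 done at 50, M2 done at 52
Makespan = 52

52


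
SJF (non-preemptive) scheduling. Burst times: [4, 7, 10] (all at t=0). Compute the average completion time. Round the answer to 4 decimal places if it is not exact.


SJF order (ascending): [4, 7, 10]
Completion times:
  Job 1: burst=4, C=4
  Job 2: burst=7, C=11
  Job 3: burst=10, C=21
Average completion = 36/3 = 12.0

12.0


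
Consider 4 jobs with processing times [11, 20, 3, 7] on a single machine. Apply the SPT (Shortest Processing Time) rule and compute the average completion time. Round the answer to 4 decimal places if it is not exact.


Sort jobs by processing time (SPT order): [3, 7, 11, 20]
Compute completion times sequentially:
  Job 1: processing = 3, completes at 3
  Job 2: processing = 7, completes at 10
  Job 3: processing = 11, completes at 21
  Job 4: processing = 20, completes at 41
Sum of completion times = 75
Average completion time = 75/4 = 18.75

18.75


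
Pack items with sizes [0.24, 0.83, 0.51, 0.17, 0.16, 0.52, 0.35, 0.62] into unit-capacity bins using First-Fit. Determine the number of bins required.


Place items sequentially using First-Fit:
  Item 0.24 -> new Bin 1
  Item 0.83 -> new Bin 2
  Item 0.51 -> Bin 1 (now 0.75)
  Item 0.17 -> Bin 1 (now 0.92)
  Item 0.16 -> Bin 2 (now 0.99)
  Item 0.52 -> new Bin 3
  Item 0.35 -> Bin 3 (now 0.87)
  Item 0.62 -> new Bin 4
Total bins used = 4

4


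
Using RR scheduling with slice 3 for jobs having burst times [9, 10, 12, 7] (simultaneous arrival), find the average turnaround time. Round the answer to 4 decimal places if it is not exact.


Time quantum = 3
Execution trace:
  J1 runs 3 units, time = 3
  J2 runs 3 units, time = 6
  J3 runs 3 units, time = 9
  J4 runs 3 units, time = 12
  J1 runs 3 units, time = 15
  J2 runs 3 units, time = 18
  J3 runs 3 units, time = 21
  J4 runs 3 units, time = 24
  J1 runs 3 units, time = 27
  J2 runs 3 units, time = 30
  J3 runs 3 units, time = 33
  J4 runs 1 units, time = 34
  J2 runs 1 units, time = 35
  J3 runs 3 units, time = 38
Finish times: [27, 35, 38, 34]
Average turnaround = 134/4 = 33.5

33.5


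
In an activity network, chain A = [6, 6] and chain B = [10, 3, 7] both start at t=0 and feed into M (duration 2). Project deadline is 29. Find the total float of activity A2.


Forward pass: ES(A2) = sum of predecessors on chain A = 6
EF = ES + duration = 6 + 6 = 12
Backward pass: LF(M) = deadline = 29; LS(M) = 29 - 2 = 27
LF(A2) = LS(M) - sum(successors on chain A) = 27 - 0 = 27
LS = LF - duration = 27 - 6 = 21
Total float = LS - ES = 21 - 6 = 15

15


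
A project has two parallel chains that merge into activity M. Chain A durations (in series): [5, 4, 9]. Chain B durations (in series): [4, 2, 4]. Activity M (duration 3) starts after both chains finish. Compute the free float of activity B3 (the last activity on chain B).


ES(B3) = sum of predecessors on chain B = 6
EF(B3) = ES + duration = 6 + 4 = 10
Successor of B3 is M. ES(M) = max(sum(A), sum(B)) = max(18, 10) = 18
Free float = ES(successor) - EF(current) = 18 - 10 = 8

8


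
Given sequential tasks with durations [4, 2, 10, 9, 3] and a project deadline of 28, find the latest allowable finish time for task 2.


LF(activity 2) = deadline - sum of successor durations
Successors: activities 3 through 5 with durations [10, 9, 3]
Sum of successor durations = 22
LF = 28 - 22 = 6

6


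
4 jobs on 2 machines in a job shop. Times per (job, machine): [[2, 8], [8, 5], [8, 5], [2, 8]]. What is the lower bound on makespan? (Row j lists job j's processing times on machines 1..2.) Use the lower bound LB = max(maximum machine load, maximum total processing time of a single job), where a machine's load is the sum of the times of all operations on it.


Machine loads:
  Machine 1: 2 + 8 + 8 + 2 = 20
  Machine 2: 8 + 5 + 5 + 8 = 26
Max machine load = 26
Job totals:
  Job 1: 10
  Job 2: 13
  Job 3: 13
  Job 4: 10
Max job total = 13
Lower bound = max(26, 13) = 26

26


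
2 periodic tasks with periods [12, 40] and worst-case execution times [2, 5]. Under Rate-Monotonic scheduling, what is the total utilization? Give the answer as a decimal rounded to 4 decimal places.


Compute individual utilizations (exact fractions):
  Task 1: C/T = 2/12 = 1/6 (approx. 0.1667)
  Task 2: C/T = 5/40 = 1/8 (approx. 0.125)
Total utilization U = 1/6 + 1/8 = 7/24
Rounded to 4 decimal places: U = 0.2917
RM (Liu & Layland) bound for 2 tasks = 0.828427; compare with U = 7/24 (approx. 0.291667)
U <= bound, so schedulable by RM sufficient condition.

0.2917


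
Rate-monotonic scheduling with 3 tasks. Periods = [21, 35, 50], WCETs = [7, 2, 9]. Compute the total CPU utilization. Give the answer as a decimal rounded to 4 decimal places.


Compute individual utilizations (exact fractions):
  Task 1: C/T = 7/21 = 1/3 (approx. 0.3333)
  Task 2: C/T = 2/35 (approx. 0.0571)
  Task 3: C/T = 9/50 (approx. 0.18)
Total utilization U = 1/3 + 2/35 + 9/50 = 599/1050
Rounded to 4 decimal places: U = 0.5705
RM (Liu & Layland) bound for 3 tasks = 0.779763; compare with U = 599/1050 (approx. 0.570476)
U <= bound, so schedulable by RM sufficient condition.

0.5705
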